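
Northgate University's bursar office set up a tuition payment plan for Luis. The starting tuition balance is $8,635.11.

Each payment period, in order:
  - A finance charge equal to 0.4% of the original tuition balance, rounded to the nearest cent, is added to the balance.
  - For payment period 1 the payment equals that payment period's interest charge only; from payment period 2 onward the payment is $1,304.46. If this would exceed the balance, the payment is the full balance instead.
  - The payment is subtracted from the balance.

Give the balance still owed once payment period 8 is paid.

Payment period 1: opening $8,635.11; interest $34.54 → $8,669.65; payment $34.54; balance $8,635.11
Payment period 2: opening $8,635.11; interest $34.54 → $8,669.65; payment $1,304.46; balance $7,365.19
Payment period 3: opening $7,365.19; interest $34.54 → $7,399.73; payment $1,304.46; balance $6,095.27
Payment period 4: opening $6,095.27; interest $34.54 → $6,129.81; payment $1,304.46; balance $4,825.35
Payment period 5: opening $4,825.35; interest $34.54 → $4,859.89; payment $1,304.46; balance $3,555.43
Payment period 6: opening $3,555.43; interest $34.54 → $3,589.97; payment $1,304.46; balance $2,285.51
Payment period 7: opening $2,285.51; interest $34.54 → $2,320.05; payment $1,304.46; balance $1,015.59
Payment period 8: opening $1,015.59; interest $34.54 → $1,050.13; payment $1,050.13; balance $0.00

$0.00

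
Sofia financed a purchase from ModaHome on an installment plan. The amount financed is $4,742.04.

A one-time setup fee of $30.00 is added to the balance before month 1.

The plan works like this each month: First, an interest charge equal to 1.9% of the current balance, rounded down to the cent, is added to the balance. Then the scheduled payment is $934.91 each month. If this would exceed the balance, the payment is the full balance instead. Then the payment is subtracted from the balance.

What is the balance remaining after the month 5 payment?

Month 1: opening $4,772.04; interest $90.66 → $4,862.70; payment $934.91; balance $3,927.79
Month 2: opening $3,927.79; interest $74.62 → $4,002.41; payment $934.91; balance $3,067.50
Month 3: opening $3,067.50; interest $58.28 → $3,125.78; payment $934.91; balance $2,190.87
Month 4: opening $2,190.87; interest $41.62 → $2,232.49; payment $934.91; balance $1,297.58
Month 5: opening $1,297.58; interest $24.65 → $1,322.23; payment $934.91; balance $387.32

$387.32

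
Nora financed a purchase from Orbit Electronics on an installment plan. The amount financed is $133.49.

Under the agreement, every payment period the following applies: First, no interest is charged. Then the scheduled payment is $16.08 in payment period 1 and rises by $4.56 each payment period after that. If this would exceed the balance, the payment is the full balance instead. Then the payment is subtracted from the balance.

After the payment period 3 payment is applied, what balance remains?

# | Opening | Payment | End bal
1 | $133.49 | $16.08 | $117.41
2 | $117.41 | $20.64 | $96.77
3 | $96.77 | $25.20 | $71.57

$71.57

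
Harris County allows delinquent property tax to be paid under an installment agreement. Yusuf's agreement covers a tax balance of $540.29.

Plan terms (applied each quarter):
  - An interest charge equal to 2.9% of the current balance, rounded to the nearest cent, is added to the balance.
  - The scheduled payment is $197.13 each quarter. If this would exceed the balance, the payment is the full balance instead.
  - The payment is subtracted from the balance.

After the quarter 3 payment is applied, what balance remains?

$0.00

Quarter 1: opening $540.29; interest $15.67 → $555.96; payment $197.13; balance $358.83
Quarter 2: opening $358.83; interest $10.41 → $369.24; payment $197.13; balance $172.11
Quarter 3: opening $172.11; interest $4.99 → $177.10; payment $177.10; balance $0.00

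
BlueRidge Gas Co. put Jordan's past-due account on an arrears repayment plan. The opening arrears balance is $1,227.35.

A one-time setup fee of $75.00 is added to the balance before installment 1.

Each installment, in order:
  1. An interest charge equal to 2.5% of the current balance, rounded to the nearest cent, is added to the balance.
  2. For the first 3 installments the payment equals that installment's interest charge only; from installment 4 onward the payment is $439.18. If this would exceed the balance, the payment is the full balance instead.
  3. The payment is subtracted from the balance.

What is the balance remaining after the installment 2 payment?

Installment 1: $1,302.35 +$32.56 interest = $1,334.91; pay $32.56 → $1,302.35
Installment 2: $1,302.35 +$32.56 interest = $1,334.91; pay $32.56 → $1,302.35

$1,302.35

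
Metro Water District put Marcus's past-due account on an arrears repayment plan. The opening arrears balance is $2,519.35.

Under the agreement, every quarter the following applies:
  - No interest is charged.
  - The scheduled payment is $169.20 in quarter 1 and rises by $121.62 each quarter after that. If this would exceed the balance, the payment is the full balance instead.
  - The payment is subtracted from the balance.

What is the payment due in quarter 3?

Quarter 1: opening $2,519.35; payment $169.20; balance $2,350.15
Quarter 2: opening $2,350.15; payment $290.82; balance $2,059.33
Quarter 3: opening $2,059.33; payment $412.44; balance $1,646.89

$412.44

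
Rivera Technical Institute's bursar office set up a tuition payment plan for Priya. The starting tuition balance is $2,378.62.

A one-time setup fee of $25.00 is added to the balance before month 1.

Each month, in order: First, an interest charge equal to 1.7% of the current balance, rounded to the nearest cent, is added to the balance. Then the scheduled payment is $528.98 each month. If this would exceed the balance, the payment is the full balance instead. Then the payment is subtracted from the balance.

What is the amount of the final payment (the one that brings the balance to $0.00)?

$407.59

Month 1: $2,403.62 +$40.86 interest = $2,444.48; pay $528.98 → $1,915.50
Month 2: $1,915.50 +$32.56 interest = $1,948.06; pay $528.98 → $1,419.08
Month 3: $1,419.08 +$24.12 interest = $1,443.20; pay $528.98 → $914.22
Month 4: $914.22 +$15.54 interest = $929.76; pay $528.98 → $400.78
Month 5: $400.78 +$6.81 interest = $407.59; pay $407.59 → $0.00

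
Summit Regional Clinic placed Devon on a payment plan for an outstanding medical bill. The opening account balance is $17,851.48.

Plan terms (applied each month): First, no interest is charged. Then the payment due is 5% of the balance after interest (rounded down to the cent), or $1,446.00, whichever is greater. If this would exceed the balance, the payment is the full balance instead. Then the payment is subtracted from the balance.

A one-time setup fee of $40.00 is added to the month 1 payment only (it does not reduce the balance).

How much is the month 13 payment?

Month 1: $17,851.48 − $1,446.00 (+ $40.00 fee) → $16,405.48
Month 2: $16,405.48 − $1,446.00 → $14,959.48
Month 3: $14,959.48 − $1,446.00 → $13,513.48
Month 4: $13,513.48 − $1,446.00 → $12,067.48
Month 5: $12,067.48 − $1,446.00 → $10,621.48
Month 6: $10,621.48 − $1,446.00 → $9,175.48
Month 7: $9,175.48 − $1,446.00 → $7,729.48
Month 8: $7,729.48 − $1,446.00 → $6,283.48
Month 9: $6,283.48 − $1,446.00 → $4,837.48
Month 10: $4,837.48 − $1,446.00 → $3,391.48
Month 11: $3,391.48 − $1,446.00 → $1,945.48
Month 12: $1,945.48 − $1,446.00 → $499.48
Month 13: $499.48 − $499.48 → $0.00

$499.48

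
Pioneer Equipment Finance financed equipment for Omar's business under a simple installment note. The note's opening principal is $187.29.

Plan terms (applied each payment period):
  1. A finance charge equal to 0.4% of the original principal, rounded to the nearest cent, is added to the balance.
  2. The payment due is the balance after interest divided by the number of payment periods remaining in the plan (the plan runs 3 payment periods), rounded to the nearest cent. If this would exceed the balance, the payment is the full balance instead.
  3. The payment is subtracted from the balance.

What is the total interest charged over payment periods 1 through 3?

# | Opening | Interest | Payment | End bal
1 | $187.29 | $0.75 | $62.68 | $125.36
2 | $125.36 | $0.75 | $63.06 | $63.05
3 | $63.05 | $0.75 | $63.80 | $0.00
Total interest: $0.75 + $0.75 + $0.75 = $2.25

$2.25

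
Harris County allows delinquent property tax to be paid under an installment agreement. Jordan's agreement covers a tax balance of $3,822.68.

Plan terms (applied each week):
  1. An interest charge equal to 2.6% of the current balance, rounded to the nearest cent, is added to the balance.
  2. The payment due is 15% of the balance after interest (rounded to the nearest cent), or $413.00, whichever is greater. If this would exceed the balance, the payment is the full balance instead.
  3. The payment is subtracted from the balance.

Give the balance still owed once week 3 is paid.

Week 1: $3,822.68 +$99.39 interest = $3,922.07; pay $588.31 → $3,333.76
Week 2: $3,333.76 +$86.68 interest = $3,420.44; pay $513.07 → $2,907.37
Week 3: $2,907.37 +$75.59 interest = $2,982.96; pay $447.44 → $2,535.52

$2,535.52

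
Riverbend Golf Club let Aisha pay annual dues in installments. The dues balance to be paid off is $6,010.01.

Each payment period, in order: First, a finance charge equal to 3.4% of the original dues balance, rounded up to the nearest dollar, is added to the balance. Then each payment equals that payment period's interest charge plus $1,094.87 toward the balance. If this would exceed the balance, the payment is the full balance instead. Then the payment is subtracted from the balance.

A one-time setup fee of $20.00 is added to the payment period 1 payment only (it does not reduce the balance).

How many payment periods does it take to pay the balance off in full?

6

Payment period 1: opening $6,010.01; interest $205.00 → $6,215.01; payment $1,299.87 (+ $20.00 fee); balance $4,915.14
Payment period 2: opening $4,915.14; interest $205.00 → $5,120.14; payment $1,299.87; balance $3,820.27
Payment period 3: opening $3,820.27; interest $205.00 → $4,025.27; payment $1,299.87; balance $2,725.40
Payment period 4: opening $2,725.40; interest $205.00 → $2,930.40; payment $1,299.87; balance $1,630.53
Payment period 5: opening $1,630.53; interest $205.00 → $1,835.53; payment $1,299.87; balance $535.66
Payment period 6: opening $535.66; interest $205.00 → $740.66; payment $740.66; balance $0.00
Balance reaches $0.00 in payment period 6.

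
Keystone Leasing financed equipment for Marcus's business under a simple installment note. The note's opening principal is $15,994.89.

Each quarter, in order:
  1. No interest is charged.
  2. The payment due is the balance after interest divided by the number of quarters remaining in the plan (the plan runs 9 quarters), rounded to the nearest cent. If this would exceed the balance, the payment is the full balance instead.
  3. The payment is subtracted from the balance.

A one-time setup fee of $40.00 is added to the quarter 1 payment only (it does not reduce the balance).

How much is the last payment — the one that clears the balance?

Quarter 1: $15,994.89 − $1,777.21 (+ $40.00 fee) → $14,217.68
Quarter 2: $14,217.68 − $1,777.21 → $12,440.47
Quarter 3: $12,440.47 − $1,777.21 → $10,663.26
Quarter 4: $10,663.26 − $1,777.21 → $8,886.05
Quarter 5: $8,886.05 − $1,777.21 → $7,108.84
Quarter 6: $7,108.84 − $1,777.21 → $5,331.63
Quarter 7: $5,331.63 − $1,777.21 → $3,554.42
Quarter 8: $3,554.42 − $1,777.21 → $1,777.21
Quarter 9: $1,777.21 − $1,777.21 → $0.00

$1,777.21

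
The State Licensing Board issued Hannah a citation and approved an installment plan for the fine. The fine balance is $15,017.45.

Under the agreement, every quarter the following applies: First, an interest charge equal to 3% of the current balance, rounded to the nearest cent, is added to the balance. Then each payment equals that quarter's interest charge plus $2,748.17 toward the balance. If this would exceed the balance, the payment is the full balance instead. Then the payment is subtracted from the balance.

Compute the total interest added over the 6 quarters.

$1,466.46

Quarter 1: opening $15,017.45; interest $450.52 → $15,467.97; payment $3,198.69; balance $12,269.28
Quarter 2: opening $12,269.28; interest $368.08 → $12,637.36; payment $3,116.25; balance $9,521.11
Quarter 3: opening $9,521.11; interest $285.63 → $9,806.74; payment $3,033.80; balance $6,772.94
Quarter 4: opening $6,772.94; interest $203.19 → $6,976.13; payment $2,951.36; balance $4,024.77
Quarter 5: opening $4,024.77; interest $120.74 → $4,145.51; payment $2,868.91; balance $1,276.60
Quarter 6: opening $1,276.60; interest $38.30 → $1,314.90; payment $1,314.90; balance $0.00
Total interest: $450.52 + $368.08 + $285.63 + $203.19 + $120.74 + $38.30 = $1,466.46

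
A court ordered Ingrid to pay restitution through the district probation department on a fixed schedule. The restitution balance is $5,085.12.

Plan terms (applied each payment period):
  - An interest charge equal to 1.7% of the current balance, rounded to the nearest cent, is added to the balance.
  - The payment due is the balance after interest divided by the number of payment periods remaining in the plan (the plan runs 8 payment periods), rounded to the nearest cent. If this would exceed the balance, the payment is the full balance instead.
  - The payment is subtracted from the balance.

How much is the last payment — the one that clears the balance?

$727.41

# | Opening | Interest | Payment | End bal
1 | $5,085.12 | $86.45 | $646.45 | $4,525.12
2 | $4,525.12 | $76.93 | $657.44 | $3,944.61
3 | $3,944.61 | $67.06 | $668.61 | $3,343.06
4 | $3,343.06 | $56.83 | $679.98 | $2,719.91
5 | $2,719.91 | $46.24 | $691.54 | $2,074.61
6 | $2,074.61 | $35.27 | $703.29 | $1,406.59
7 | $1,406.59 | $23.91 | $715.25 | $715.25
8 | $715.25 | $12.16 | $727.41 | $0.00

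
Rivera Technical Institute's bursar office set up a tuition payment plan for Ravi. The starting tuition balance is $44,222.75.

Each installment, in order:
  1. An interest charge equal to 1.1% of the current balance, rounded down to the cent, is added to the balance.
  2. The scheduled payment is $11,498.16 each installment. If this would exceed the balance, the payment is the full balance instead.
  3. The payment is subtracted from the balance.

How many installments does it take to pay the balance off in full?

4

Installment 1: opening $44,222.75; interest $486.45 → $44,709.20; payment $11,498.16; balance $33,211.04
Installment 2: opening $33,211.04; interest $365.32 → $33,576.36; payment $11,498.16; balance $22,078.20
Installment 3: opening $22,078.20; interest $242.86 → $22,321.06; payment $11,498.16; balance $10,822.90
Installment 4: opening $10,822.90; interest $119.05 → $10,941.95; payment $10,941.95; balance $0.00
Balance reaches $0.00 in installment 4.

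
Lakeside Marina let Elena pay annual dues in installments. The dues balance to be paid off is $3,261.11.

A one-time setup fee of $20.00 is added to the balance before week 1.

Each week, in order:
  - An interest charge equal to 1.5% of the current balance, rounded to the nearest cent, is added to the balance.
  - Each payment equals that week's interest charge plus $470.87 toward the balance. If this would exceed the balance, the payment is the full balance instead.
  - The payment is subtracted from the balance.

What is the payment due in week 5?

$491.83

Week 1: $3,281.11 +$49.22 interest = $3,330.33; pay $520.09 → $2,810.24
Week 2: $2,810.24 +$42.15 interest = $2,852.39; pay $513.02 → $2,339.37
Week 3: $2,339.37 +$35.09 interest = $2,374.46; pay $505.96 → $1,868.50
Week 4: $1,868.50 +$28.03 interest = $1,896.53; pay $498.90 → $1,397.63
Week 5: $1,397.63 +$20.96 interest = $1,418.59; pay $491.83 → $926.76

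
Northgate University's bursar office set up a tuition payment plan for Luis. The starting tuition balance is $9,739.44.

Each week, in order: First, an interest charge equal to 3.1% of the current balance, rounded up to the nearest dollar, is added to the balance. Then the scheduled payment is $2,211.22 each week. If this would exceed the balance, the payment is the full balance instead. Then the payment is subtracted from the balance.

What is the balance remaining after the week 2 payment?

Week 1: $9,739.44 +$302.00 interest = $10,041.44; pay $2,211.22 → $7,830.22
Week 2: $7,830.22 +$243.00 interest = $8,073.22; pay $2,211.22 → $5,862.00

$5,862.00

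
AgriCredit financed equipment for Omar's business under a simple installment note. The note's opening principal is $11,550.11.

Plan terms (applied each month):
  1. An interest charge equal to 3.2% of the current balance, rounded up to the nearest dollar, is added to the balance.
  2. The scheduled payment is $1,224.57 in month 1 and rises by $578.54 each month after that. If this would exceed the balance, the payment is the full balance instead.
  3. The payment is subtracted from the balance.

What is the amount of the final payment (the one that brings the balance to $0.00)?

Month 1: opening $11,550.11; interest $370.00 → $11,920.11; payment $1,224.57; balance $10,695.54
Month 2: opening $10,695.54; interest $343.00 → $11,038.54; payment $1,803.11; balance $9,235.43
Month 3: opening $9,235.43; interest $296.00 → $9,531.43; payment $2,381.65; balance $7,149.78
Month 4: opening $7,149.78; interest $229.00 → $7,378.78; payment $2,960.19; balance $4,418.59
Month 5: opening $4,418.59; interest $142.00 → $4,560.59; payment $3,538.73; balance $1,021.86
Month 6: opening $1,021.86; interest $33.00 → $1,054.86; payment $1,054.86; balance $0.00

$1,054.86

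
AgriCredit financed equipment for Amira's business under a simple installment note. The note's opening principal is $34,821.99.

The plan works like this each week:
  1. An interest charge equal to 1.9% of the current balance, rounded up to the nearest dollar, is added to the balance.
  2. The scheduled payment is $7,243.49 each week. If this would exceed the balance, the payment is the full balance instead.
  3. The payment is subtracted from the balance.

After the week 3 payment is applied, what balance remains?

$14,700.52

# | Opening | Interest | Payment | End bal
1 | $34,821.99 | $662.00 | $7,243.49 | $28,240.50
2 | $28,240.50 | $537.00 | $7,243.49 | $21,534.01
3 | $21,534.01 | $410.00 | $7,243.49 | $14,700.52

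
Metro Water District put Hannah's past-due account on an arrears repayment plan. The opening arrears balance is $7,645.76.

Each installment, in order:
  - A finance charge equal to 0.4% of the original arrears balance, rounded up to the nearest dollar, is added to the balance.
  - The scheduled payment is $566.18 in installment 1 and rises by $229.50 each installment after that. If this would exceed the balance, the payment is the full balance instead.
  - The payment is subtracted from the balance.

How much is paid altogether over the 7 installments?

$7,862.76

Installment 1: opening $7,645.76; interest $31.00 → $7,676.76; payment $566.18; balance $7,110.58
Installment 2: opening $7,110.58; interest $31.00 → $7,141.58; payment $795.68; balance $6,345.90
Installment 3: opening $6,345.90; interest $31.00 → $6,376.90; payment $1,025.18; balance $5,351.72
Installment 4: opening $5,351.72; interest $31.00 → $5,382.72; payment $1,254.68; balance $4,128.04
Installment 5: opening $4,128.04; interest $31.00 → $4,159.04; payment $1,484.18; balance $2,674.86
Installment 6: opening $2,674.86; interest $31.00 → $2,705.86; payment $1,713.68; balance $992.18
Installment 7: opening $992.18; interest $31.00 → $1,023.18; payment $1,023.18; balance $0.00
Total paid: $7,862.76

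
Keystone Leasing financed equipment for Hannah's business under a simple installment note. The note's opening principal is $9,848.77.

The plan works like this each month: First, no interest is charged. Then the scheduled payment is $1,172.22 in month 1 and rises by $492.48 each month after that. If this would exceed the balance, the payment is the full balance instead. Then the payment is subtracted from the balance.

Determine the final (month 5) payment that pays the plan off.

Month 1: $9,848.77 − $1,172.22 → $8,676.55
Month 2: $8,676.55 − $1,664.70 → $7,011.85
Month 3: $7,011.85 − $2,157.18 → $4,854.67
Month 4: $4,854.67 − $2,649.66 → $2,205.01
Month 5: $2,205.01 − $2,205.01 → $0.00

$2,205.01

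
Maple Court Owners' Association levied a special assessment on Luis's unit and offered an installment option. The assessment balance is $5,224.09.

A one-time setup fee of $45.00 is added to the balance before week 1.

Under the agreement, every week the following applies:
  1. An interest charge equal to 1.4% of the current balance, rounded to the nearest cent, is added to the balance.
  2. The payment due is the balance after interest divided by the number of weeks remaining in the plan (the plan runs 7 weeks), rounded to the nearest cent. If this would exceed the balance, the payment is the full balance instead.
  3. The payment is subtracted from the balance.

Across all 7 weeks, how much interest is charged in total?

$303.47

# | Opening | Interest | Payment | End bal
1 | $5,269.09 | $73.77 | $763.27 | $4,579.59
2 | $4,579.59 | $64.11 | $773.95 | $3,869.75
3 | $3,869.75 | $54.18 | $784.79 | $3,139.14
4 | $3,139.14 | $43.95 | $795.77 | $2,387.32
5 | $2,387.32 | $33.42 | $806.91 | $1,613.83
6 | $1,613.83 | $22.59 | $818.21 | $818.21
7 | $818.21 | $11.45 | $829.66 | $0.00
Total interest: $73.77 + $64.11 + $54.18 + $43.95 + $33.42 + $22.59 + $11.45 = $303.47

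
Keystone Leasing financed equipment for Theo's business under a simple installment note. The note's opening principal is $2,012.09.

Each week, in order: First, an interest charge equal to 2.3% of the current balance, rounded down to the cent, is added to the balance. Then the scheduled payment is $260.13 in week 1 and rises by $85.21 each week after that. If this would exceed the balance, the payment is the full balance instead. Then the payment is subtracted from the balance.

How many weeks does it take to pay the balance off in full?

Week 1: $2,012.09 +$46.27 interest = $2,058.36; pay $260.13 → $1,798.23
Week 2: $1,798.23 +$41.35 interest = $1,839.58; pay $345.34 → $1,494.24
Week 3: $1,494.24 +$34.36 interest = $1,528.60; pay $430.55 → $1,098.05
Week 4: $1,098.05 +$25.25 interest = $1,123.30; pay $515.76 → $607.54
Week 5: $607.54 +$13.97 interest = $621.51; pay $600.97 → $20.54
Week 6: $20.54 +$0.47 interest = $21.01; pay $21.01 → $0.00
Balance reaches $0.00 in week 6.

6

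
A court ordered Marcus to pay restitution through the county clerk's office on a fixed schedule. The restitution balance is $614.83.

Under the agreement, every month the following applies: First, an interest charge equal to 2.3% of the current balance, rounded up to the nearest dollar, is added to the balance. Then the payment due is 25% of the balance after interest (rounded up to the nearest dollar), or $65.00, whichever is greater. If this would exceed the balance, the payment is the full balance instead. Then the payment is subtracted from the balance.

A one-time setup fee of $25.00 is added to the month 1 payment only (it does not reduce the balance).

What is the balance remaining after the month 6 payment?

Month 1: opening $614.83; interest $15.00 → $629.83; payment $158.00 (+ $25.00 fee); balance $471.83
Month 2: opening $471.83; interest $11.00 → $482.83; payment $121.00; balance $361.83
Month 3: opening $361.83; interest $9.00 → $370.83; payment $93.00; balance $277.83
Month 4: opening $277.83; interest $7.00 → $284.83; payment $72.00; balance $212.83
Month 5: opening $212.83; interest $5.00 → $217.83; payment $65.00; balance $152.83
Month 6: opening $152.83; interest $4.00 → $156.83; payment $65.00; balance $91.83

$91.83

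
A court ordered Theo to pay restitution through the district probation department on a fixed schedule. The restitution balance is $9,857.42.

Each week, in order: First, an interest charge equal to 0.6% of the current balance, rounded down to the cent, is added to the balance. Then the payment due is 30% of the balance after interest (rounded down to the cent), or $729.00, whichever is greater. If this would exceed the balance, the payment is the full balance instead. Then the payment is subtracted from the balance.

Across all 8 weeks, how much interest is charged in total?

$183.04

Week 1: opening $9,857.42; interest $59.14 → $9,916.56; payment $2,974.96; balance $6,941.60
Week 2: opening $6,941.60; interest $41.64 → $6,983.24; payment $2,094.97; balance $4,888.27
Week 3: opening $4,888.27; interest $29.32 → $4,917.59; payment $1,475.27; balance $3,442.32
Week 4: opening $3,442.32; interest $20.65 → $3,462.97; payment $1,038.89; balance $2,424.08
Week 5: opening $2,424.08; interest $14.54 → $2,438.62; payment $731.58; balance $1,707.04
Week 6: opening $1,707.04; interest $10.24 → $1,717.28; payment $729.00; balance $988.28
Week 7: opening $988.28; interest $5.92 → $994.20; payment $729.00; balance $265.20
Week 8: opening $265.20; interest $1.59 → $266.79; payment $266.79; balance $0.00
Total interest: $59.14 + $41.64 + $29.32 + $20.65 + $14.54 + $10.24 + $5.92 + $1.59 = $183.04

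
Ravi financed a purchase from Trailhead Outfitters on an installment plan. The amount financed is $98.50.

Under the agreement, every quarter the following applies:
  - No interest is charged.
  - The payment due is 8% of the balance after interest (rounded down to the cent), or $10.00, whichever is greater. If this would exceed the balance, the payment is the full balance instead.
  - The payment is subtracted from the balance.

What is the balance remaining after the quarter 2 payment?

$78.50

Quarter 1: opening $98.50; payment $10.00; balance $88.50
Quarter 2: opening $88.50; payment $10.00; balance $78.50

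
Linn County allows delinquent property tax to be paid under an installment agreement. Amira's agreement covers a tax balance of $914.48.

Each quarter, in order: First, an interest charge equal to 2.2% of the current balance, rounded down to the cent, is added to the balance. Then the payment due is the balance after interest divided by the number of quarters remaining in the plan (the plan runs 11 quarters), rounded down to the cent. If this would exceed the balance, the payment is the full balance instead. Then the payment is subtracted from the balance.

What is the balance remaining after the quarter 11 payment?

$0.00

Quarter 1: $914.48 +$20.11 interest = $934.59; pay $84.96 → $849.63
Quarter 2: $849.63 +$18.69 interest = $868.32; pay $86.83 → $781.49
Quarter 3: $781.49 +$17.19 interest = $798.68; pay $88.74 → $709.94
Quarter 4: $709.94 +$15.61 interest = $725.55; pay $90.69 → $634.86
Quarter 5: $634.86 +$13.96 interest = $648.82; pay $92.68 → $556.14
Quarter 6: $556.14 +$12.23 interest = $568.37; pay $94.72 → $473.65
Quarter 7: $473.65 +$10.42 interest = $484.07; pay $96.81 → $387.26
Quarter 8: $387.26 +$8.51 interest = $395.77; pay $98.94 → $296.83
Quarter 9: $296.83 +$6.53 interest = $303.36; pay $101.12 → $202.24
Quarter 10: $202.24 +$4.44 interest = $206.68; pay $103.34 → $103.34
Quarter 11: $103.34 +$2.27 interest = $105.61; pay $105.61 → $0.00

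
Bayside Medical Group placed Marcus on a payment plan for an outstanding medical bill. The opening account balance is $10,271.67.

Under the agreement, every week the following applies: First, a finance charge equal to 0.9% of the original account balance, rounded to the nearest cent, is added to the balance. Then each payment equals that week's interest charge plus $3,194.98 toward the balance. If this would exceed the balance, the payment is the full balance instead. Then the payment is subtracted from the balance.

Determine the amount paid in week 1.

$3,287.43

# | Opening | Interest | Payment | End bal
1 | $10,271.67 | $92.45 | $3,287.43 | $7,076.69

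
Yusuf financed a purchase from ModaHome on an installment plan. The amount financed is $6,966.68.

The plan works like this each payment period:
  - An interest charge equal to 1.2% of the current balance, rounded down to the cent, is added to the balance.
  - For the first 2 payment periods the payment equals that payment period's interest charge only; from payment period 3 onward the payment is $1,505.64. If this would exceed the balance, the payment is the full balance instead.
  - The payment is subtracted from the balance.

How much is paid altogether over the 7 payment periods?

$7,379.15

# | Opening | Interest | Payment | End bal
1 | $6,966.68 | $83.60 | $83.60 | $6,966.68
2 | $6,966.68 | $83.60 | $83.60 | $6,966.68
3 | $6,966.68 | $83.60 | $1,505.64 | $5,544.64
4 | $5,544.64 | $66.53 | $1,505.64 | $4,105.53
5 | $4,105.53 | $49.26 | $1,505.64 | $2,649.15
6 | $2,649.15 | $31.78 | $1,505.64 | $1,175.29
7 | $1,175.29 | $14.10 | $1,189.39 | $0.00
Total paid: $7,379.15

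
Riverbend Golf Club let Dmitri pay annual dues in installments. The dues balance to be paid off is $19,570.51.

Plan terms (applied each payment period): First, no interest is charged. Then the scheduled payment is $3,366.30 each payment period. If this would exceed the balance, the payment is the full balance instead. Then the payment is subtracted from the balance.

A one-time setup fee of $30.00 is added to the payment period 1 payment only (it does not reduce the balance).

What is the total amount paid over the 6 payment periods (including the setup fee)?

Payment period 1: $19,570.51 − $3,366.30 (+ $30.00 fee) → $16,204.21
Payment period 2: $16,204.21 − $3,366.30 → $12,837.91
Payment period 3: $12,837.91 − $3,366.30 → $9,471.61
Payment period 4: $9,471.61 − $3,366.30 → $6,105.31
Payment period 5: $6,105.31 − $3,366.30 → $2,739.01
Payment period 6: $2,739.01 − $2,739.01 → $0.00
Total paid: $19,600.51

$19,600.51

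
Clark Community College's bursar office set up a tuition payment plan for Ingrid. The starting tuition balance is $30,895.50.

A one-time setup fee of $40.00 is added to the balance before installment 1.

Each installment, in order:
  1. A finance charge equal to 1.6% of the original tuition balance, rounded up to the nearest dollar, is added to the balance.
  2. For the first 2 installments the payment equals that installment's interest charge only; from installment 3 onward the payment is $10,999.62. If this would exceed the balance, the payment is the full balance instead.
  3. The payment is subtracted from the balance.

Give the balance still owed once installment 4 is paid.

Installment 1: opening $30,935.50; interest $495.00 → $31,430.50; payment $495.00; balance $30,935.50
Installment 2: opening $30,935.50; interest $495.00 → $31,430.50; payment $495.00; balance $30,935.50
Installment 3: opening $30,935.50; interest $495.00 → $31,430.50; payment $10,999.62; balance $20,430.88
Installment 4: opening $20,430.88; interest $495.00 → $20,925.88; payment $10,999.62; balance $9,926.26

$9,926.26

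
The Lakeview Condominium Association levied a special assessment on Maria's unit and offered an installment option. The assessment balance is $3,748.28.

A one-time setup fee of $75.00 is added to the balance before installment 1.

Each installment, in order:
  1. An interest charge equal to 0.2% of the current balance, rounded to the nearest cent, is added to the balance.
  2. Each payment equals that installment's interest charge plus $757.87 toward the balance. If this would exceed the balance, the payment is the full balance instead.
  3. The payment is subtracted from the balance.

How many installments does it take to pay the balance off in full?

Installment 1: $3,823.28 +$7.65 interest = $3,830.93; pay $765.52 → $3,065.41
Installment 2: $3,065.41 +$6.13 interest = $3,071.54; pay $764.00 → $2,307.54
Installment 3: $2,307.54 +$4.62 interest = $2,312.16; pay $762.49 → $1,549.67
Installment 4: $1,549.67 +$3.10 interest = $1,552.77; pay $760.97 → $791.80
Installment 5: $791.80 +$1.58 interest = $793.38; pay $759.45 → $33.93
Installment 6: $33.93 +$0.07 interest = $34.00; pay $34.00 → $0.00
Balance reaches $0.00 in installment 6.

6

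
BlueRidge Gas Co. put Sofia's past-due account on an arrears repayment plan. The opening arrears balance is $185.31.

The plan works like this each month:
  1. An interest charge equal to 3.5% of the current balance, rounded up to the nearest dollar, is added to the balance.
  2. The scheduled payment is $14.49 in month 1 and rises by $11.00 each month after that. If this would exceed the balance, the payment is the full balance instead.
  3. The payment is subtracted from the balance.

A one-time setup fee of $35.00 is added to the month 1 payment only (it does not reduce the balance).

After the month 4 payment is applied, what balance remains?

Month 1: opening $185.31; interest $7.00 → $192.31; payment $14.49 (+ $35.00 fee); balance $177.82
Month 2: opening $177.82; interest $7.00 → $184.82; payment $25.49; balance $159.33
Month 3: opening $159.33; interest $6.00 → $165.33; payment $36.49; balance $128.84
Month 4: opening $128.84; interest $5.00 → $133.84; payment $47.49; balance $86.35

$86.35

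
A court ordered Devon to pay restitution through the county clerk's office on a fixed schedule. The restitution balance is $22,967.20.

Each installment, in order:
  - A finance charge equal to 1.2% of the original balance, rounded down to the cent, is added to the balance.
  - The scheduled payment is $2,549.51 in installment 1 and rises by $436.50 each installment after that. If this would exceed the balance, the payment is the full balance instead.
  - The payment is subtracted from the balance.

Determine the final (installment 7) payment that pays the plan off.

$3,051.84

Installment 1: $22,967.20 +$275.60 interest = $23,242.80; pay $2,549.51 → $20,693.29
Installment 2: $20,693.29 +$275.60 interest = $20,968.89; pay $2,986.01 → $17,982.88
Installment 3: $17,982.88 +$275.60 interest = $18,258.48; pay $3,422.51 → $14,835.97
Installment 4: $14,835.97 +$275.60 interest = $15,111.57; pay $3,859.01 → $11,252.56
Installment 5: $11,252.56 +$275.60 interest = $11,528.16; pay $4,295.51 → $7,232.65
Installment 6: $7,232.65 +$275.60 interest = $7,508.25; pay $4,732.01 → $2,776.24
Installment 7: $2,776.24 +$275.60 interest = $3,051.84; pay $3,051.84 → $0.00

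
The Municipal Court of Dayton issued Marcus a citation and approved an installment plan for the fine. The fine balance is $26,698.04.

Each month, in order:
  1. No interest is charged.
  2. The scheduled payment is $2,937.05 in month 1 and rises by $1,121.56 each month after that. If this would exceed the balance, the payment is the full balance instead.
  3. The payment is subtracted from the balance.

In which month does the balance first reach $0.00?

6

# | Opening | Payment | End bal
1 | $26,698.04 | $2,937.05 | $23,760.99
2 | $23,760.99 | $4,058.61 | $19,702.38
3 | $19,702.38 | $5,180.17 | $14,522.21
4 | $14,522.21 | $6,301.73 | $8,220.48
5 | $8,220.48 | $7,423.29 | $797.19
6 | $797.19 | $797.19 | $0.00
Balance reaches $0.00 in month 6.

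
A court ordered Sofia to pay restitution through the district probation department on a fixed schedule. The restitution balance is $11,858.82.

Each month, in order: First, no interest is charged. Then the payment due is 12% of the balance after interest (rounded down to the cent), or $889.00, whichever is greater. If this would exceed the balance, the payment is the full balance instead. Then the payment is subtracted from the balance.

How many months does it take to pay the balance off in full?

12

# | Opening | Payment | End bal
1 | $11,858.82 | $1,423.05 | $10,435.77
2 | $10,435.77 | $1,252.29 | $9,183.48
3 | $9,183.48 | $1,102.01 | $8,081.47
4 | $8,081.47 | $969.77 | $7,111.70
5 | $7,111.70 | $889.00 | $6,222.70
6 | $6,222.70 | $889.00 | $5,333.70
7 | $5,333.70 | $889.00 | $4,444.70
8 | $4,444.70 | $889.00 | $3,555.70
9 | $3,555.70 | $889.00 | $2,666.70
10 | $2,666.70 | $889.00 | $1,777.70
11 | $1,777.70 | $889.00 | $888.70
12 | $888.70 | $888.70 | $0.00
Balance reaches $0.00 in month 12.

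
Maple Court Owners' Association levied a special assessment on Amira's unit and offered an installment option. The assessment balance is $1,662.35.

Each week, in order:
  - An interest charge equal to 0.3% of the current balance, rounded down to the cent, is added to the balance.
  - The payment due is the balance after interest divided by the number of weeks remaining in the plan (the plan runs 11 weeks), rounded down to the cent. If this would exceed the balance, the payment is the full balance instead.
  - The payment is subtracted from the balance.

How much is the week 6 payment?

$153.86

Week 1: $1,662.35 +$4.98 interest = $1,667.33; pay $151.57 → $1,515.76
Week 2: $1,515.76 +$4.54 interest = $1,520.30; pay $152.03 → $1,368.27
Week 3: $1,368.27 +$4.10 interest = $1,372.37; pay $152.48 → $1,219.89
Week 4: $1,219.89 +$3.65 interest = $1,223.54; pay $152.94 → $1,070.60
Week 5: $1,070.60 +$3.21 interest = $1,073.81; pay $153.40 → $920.41
Week 6: $920.41 +$2.76 interest = $923.17; pay $153.86 → $769.31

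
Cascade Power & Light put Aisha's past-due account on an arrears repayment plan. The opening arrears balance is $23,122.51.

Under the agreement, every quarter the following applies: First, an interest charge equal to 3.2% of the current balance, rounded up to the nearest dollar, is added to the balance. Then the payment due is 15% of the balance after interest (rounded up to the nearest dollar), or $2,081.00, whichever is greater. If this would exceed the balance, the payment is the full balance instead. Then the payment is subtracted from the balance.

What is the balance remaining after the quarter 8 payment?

Quarter 1: opening $23,122.51; interest $740.00 → $23,862.51; payment $3,580.00; balance $20,282.51
Quarter 2: opening $20,282.51; interest $650.00 → $20,932.51; payment $3,140.00; balance $17,792.51
Quarter 3: opening $17,792.51; interest $570.00 → $18,362.51; payment $2,755.00; balance $15,607.51
Quarter 4: opening $15,607.51; interest $500.00 → $16,107.51; payment $2,417.00; balance $13,690.51
Quarter 5: opening $13,690.51; interest $439.00 → $14,129.51; payment $2,120.00; balance $12,009.51
Quarter 6: opening $12,009.51; interest $385.00 → $12,394.51; payment $2,081.00; balance $10,313.51
Quarter 7: opening $10,313.51; interest $331.00 → $10,644.51; payment $2,081.00; balance $8,563.51
Quarter 8: opening $8,563.51; interest $275.00 → $8,838.51; payment $2,081.00; balance $6,757.51

$6,757.51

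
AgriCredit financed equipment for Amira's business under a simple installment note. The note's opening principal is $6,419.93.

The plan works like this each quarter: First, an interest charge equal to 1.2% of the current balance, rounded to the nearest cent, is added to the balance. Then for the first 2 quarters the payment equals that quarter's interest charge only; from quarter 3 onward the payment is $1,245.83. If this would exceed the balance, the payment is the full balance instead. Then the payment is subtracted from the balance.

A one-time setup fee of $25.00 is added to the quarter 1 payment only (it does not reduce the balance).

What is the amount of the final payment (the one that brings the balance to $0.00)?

Quarter 1: $6,419.93 +$77.04 interest = $6,496.97; pay $77.04 (+ $25.00 fee) → $6,419.93
Quarter 2: $6,419.93 +$77.04 interest = $6,496.97; pay $77.04 → $6,419.93
Quarter 3: $6,419.93 +$77.04 interest = $6,496.97; pay $1,245.83 → $5,251.14
Quarter 4: $5,251.14 +$63.01 interest = $5,314.15; pay $1,245.83 → $4,068.32
Quarter 5: $4,068.32 +$48.82 interest = $4,117.14; pay $1,245.83 → $2,871.31
Quarter 6: $2,871.31 +$34.46 interest = $2,905.77; pay $1,245.83 → $1,659.94
Quarter 7: $1,659.94 +$19.92 interest = $1,679.86; pay $1,245.83 → $434.03
Quarter 8: $434.03 +$5.21 interest = $439.24; pay $439.24 → $0.00

$439.24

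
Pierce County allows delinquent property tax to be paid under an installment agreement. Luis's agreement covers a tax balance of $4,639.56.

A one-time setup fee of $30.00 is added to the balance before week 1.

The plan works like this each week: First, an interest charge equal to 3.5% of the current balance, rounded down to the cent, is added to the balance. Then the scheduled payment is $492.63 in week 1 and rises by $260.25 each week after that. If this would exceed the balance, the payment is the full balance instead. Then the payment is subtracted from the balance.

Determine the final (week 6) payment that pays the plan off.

Week 1: $4,669.56 +$163.43 interest = $4,832.99; pay $492.63 → $4,340.36
Week 2: $4,340.36 +$151.91 interest = $4,492.27; pay $752.88 → $3,739.39
Week 3: $3,739.39 +$130.87 interest = $3,870.26; pay $1,013.13 → $2,857.13
Week 4: $2,857.13 +$99.99 interest = $2,957.12; pay $1,273.38 → $1,683.74
Week 5: $1,683.74 +$58.93 interest = $1,742.67; pay $1,533.63 → $209.04
Week 6: $209.04 +$7.31 interest = $216.35; pay $216.35 → $0.00

$216.35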